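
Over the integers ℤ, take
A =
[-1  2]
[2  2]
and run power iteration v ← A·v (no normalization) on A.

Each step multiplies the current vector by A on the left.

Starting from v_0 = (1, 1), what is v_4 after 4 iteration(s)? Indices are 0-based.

v_4 = (55, 94)

v_0 = (1, 1).
v_1 = A·v_0 = (1, 4).
v_2 = A·v_1 = (7, 10).
v_3 = A·v_2 = (13, 34).
v_4 = A·v_3 = (55, 94).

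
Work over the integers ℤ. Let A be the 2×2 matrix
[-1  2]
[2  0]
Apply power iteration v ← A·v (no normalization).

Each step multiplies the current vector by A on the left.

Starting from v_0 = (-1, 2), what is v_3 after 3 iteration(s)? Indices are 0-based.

v_3 = (29, -18)

v_0 = (-1, 2).
v_1 = A·v_0 = (5, -2).
v_2 = A·v_1 = (-9, 10).
v_3 = A·v_2 = (29, -18).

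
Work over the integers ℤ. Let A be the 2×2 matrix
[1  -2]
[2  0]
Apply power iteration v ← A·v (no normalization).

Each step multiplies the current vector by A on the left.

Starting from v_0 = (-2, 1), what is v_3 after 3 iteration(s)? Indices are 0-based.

v_0 = (-2, 1).
v_1 = A·v_0 = (-4, -4).
v_2 = A·v_1 = (4, -8).
v_3 = A·v_2 = (20, 8).

v_3 = (20, 8)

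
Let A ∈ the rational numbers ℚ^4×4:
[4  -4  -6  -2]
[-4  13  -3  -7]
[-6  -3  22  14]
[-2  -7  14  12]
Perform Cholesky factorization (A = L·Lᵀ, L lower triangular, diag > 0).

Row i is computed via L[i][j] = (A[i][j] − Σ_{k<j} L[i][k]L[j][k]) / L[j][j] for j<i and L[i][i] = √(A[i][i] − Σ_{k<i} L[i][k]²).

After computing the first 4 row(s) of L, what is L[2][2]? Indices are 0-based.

Step 1: L[0][0] = √(4) = 2.
  L[1][0] = (-4) / L[0][0] = -2.
Step 2: L[1][1] = √(9) = 3.
  L[2][0] = (-6) / L[0][0] = -3.
  L[2][1] = (-9) / L[1][1] = -3.
Step 3: L[2][2] = √(4) = 2.
  L[3][0] = (-2) / L[0][0] = -1.
  L[3][1] = (-9) / L[1][1] = -3.
  L[3][2] = (2) / L[2][2] = 1.
Step 4: L[3][3] = √(1) = 1.

L[2][2] = 2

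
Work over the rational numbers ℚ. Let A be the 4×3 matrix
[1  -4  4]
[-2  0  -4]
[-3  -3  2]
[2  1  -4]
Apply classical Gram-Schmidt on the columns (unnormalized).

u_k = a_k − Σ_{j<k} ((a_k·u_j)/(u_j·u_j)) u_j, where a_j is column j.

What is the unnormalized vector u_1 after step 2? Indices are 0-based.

u_1 = (-79/18, 7/9, -11/6, 2/9)

Step 1: u_0 = a_0 = (1, -2, -3, 2).
Step 2: u_1 = a_1 − (7/18)·u_0 = (-79/18, 7/9, -11/6, 2/9).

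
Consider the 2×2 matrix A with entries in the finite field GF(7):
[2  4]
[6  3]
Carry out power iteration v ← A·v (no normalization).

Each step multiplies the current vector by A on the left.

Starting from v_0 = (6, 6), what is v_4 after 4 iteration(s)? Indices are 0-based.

v_4 = (0, 2)

v_0 = (6, 6).
v_1 = A·v_0 = (1, 5).
v_2 = A·v_1 = (1, 0).
v_3 = A·v_2 = (2, 6).
v_4 = A·v_3 = (0, 2).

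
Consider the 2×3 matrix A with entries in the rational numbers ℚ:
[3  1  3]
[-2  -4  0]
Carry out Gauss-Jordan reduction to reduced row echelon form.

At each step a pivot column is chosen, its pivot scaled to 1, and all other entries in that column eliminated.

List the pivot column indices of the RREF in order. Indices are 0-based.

pivot columns: 0, 1

[1] R0 /= 3  ⇒  (1, 1/3, 1)
     R1 -= -2·R0  ⇒  (0, -10/3, 2)
[2] R1 /= -10/3  ⇒  (0, 1, -3/5)
     R0 -= 1/3·R1  ⇒  (1, 0, 6/5)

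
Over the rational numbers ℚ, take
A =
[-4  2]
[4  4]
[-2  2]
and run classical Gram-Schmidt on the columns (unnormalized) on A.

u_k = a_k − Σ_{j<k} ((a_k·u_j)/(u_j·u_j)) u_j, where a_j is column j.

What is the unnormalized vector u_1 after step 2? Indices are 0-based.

u_1 = (22/9, 32/9, 20/9)

Step 1: u_0 = a_0 = (-4, 4, -2).
Step 2: u_1 = a_1 − (1/9)·u_0 = (22/9, 32/9, 20/9).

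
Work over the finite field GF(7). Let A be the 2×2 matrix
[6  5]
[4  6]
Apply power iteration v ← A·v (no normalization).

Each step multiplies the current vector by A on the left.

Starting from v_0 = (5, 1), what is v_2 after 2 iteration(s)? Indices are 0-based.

v_2 = (4, 2)

v_0 = (5, 1).
v_1 = A·v_0 = (0, 5).
v_2 = A·v_1 = (4, 2).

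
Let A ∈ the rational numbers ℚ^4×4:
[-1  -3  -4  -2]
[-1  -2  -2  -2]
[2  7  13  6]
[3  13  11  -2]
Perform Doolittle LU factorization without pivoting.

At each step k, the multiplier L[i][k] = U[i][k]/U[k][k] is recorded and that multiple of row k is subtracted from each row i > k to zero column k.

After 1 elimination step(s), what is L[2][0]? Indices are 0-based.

[col 0] pivot -1
  R1 -= 1*R0 → (0, 1, 2, 0)  (L[1][0] := 1)
  R2 -= -2*R0 → (0, 1, 5, 2)  (L[2][0] := -2)
  R3 -= -3*R0 → (0, 4, -1, -8)  (L[3][0] := -3)

L[2][0] = -2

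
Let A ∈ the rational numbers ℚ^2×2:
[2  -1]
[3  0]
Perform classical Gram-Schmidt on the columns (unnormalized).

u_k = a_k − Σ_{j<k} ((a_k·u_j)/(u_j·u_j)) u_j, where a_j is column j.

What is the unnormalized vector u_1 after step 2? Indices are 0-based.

Step 1: u_0 = a_0 = (2, 3).
Step 2: u_1 = a_1 − (-2/13)·u_0 = (-9/13, 6/13).

u_1 = (-9/13, 6/13)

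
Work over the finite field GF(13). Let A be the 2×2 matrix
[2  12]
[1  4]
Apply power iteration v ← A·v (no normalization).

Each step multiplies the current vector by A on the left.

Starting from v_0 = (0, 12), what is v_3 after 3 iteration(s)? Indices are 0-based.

v_0 = (0, 12).
v_1 = A·v_0 = (1, 9).
v_2 = A·v_1 = (6, 11).
v_3 = A·v_2 = (1, 11).

v_3 = (1, 11)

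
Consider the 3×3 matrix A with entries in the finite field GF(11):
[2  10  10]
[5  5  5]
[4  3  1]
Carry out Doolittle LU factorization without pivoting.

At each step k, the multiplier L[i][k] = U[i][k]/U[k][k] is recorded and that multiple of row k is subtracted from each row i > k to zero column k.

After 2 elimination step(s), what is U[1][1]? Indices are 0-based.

k=0: U[0][0]=2
  eliminate (1,0): mult=8, new row 1: (0, 2, 2); set L[1][0]=8
  eliminate (2,0): mult=2, new row 2: (0, 5, 3); set L[2][0]=2
k=1: U[1][1]=2
  eliminate (2,1): mult=8, new row 2: (0, 0, 9); set L[2][1]=8

U[1][1] = 2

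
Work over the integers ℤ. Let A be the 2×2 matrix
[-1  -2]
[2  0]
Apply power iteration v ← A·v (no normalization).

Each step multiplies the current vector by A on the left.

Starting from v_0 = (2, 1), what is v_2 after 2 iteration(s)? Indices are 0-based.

v_2 = (-4, -8)

v_0 = (2, 1).
v_1 = A·v_0 = (-4, 4).
v_2 = A·v_1 = (-4, -8).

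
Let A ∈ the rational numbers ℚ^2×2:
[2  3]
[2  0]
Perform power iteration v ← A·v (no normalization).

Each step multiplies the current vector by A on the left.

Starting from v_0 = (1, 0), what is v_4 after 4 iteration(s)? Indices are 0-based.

v_4 = (124, 64)

v_0 = (1, 0).
v_1 = A·v_0 = (2, 2).
v_2 = A·v_1 = (10, 4).
v_3 = A·v_2 = (32, 20).
v_4 = A·v_3 = (124, 64).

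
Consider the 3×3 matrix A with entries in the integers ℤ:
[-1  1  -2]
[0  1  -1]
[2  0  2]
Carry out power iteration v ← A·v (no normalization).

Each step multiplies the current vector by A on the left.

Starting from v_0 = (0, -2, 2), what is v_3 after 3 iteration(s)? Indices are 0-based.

v_0 = (0, -2, 2).
v_1 = A·v_0 = (-6, -4, 4).
v_2 = A·v_1 = (-6, -8, -4).
v_3 = A·v_2 = (6, -4, -20).

v_3 = (6, -4, -20)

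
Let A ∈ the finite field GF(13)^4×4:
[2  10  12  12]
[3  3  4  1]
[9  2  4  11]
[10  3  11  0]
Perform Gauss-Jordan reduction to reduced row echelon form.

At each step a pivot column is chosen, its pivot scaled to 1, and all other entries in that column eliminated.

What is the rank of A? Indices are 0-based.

step 1: normalize row 0 (÷2) = (1, 5, 6, 6)
  row 1: subtract 3×row0 = (0, 1, 12, 9)
  row 2: subtract 9×row0 = (0, 9, 2, 9)
  row 3: subtract 10×row0 = (0, 5, 3, 5)
step 2: normalize row 1 (÷1) = (0, 1, 12, 9)
  row 0: subtract 5×row1 = (1, 0, 11, 0)
  row 2: subtract 9×row1 = (0, 0, 11, 6)
  row 3: subtract 5×row1 = (0, 0, 8, 12)
step 3: normalize row 2 (÷11) = (0, 0, 1, 10)
  row 0: subtract 11×row2 = (1, 0, 0, 7)
  row 1: subtract 12×row2 = (0, 1, 0, 6)
  row 3: subtract 8×row2 = (0, 0, 0, 10)
step 4: normalize row 3 (÷10) = (0, 0, 0, 1)
  row 0: subtract 7×row3 = (1, 0, 0, 0)
  row 1: subtract 6×row3 = (0, 1, 0, 0)
  row 2: subtract 10×row3 = (0, 0, 1, 0)

rank = 4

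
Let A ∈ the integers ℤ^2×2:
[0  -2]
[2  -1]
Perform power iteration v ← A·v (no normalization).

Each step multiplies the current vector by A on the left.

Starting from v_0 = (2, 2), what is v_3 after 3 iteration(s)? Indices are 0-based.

v_3 = (20, 2)

v_0 = (2, 2).
v_1 = A·v_0 = (-4, 2).
v_2 = A·v_1 = (-4, -10).
v_3 = A·v_2 = (20, 2).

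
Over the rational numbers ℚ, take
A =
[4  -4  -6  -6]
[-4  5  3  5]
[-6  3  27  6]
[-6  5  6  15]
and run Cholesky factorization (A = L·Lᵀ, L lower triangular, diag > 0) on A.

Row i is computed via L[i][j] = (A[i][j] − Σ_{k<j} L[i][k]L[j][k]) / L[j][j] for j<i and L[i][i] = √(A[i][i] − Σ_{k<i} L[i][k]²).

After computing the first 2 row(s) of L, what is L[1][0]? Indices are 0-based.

L[1][0] = -2

Step 1: L[0][0] = √(4) = 2.
  L[1][0] = (-4) / L[0][0] = -2.
Step 2: L[1][1] = √(1) = 1.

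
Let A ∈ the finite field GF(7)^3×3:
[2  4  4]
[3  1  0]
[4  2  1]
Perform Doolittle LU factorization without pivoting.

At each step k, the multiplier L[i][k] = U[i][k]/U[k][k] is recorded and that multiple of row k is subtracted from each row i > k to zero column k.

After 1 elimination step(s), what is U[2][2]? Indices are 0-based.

Step 1: pivot at (0,0) is 2.
  row1 ← row1 − (5)·row0  ⇒  L[1][0]=5, U row1=(0, 2, 1)
  row2 ← row2 − (2)·row0  ⇒  L[2][0]=2, U row2=(0, 1, 0)

U[2][2] = 0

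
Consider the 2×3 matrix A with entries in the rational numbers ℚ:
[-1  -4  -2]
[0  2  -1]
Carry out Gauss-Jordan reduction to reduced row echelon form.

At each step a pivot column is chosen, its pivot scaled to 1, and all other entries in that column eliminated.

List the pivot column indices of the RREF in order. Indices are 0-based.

pivot columns: 0, 1

pivot(0,0)=-1: scale R0 → (1, 4, 2)
pivot(1,1)=2: scale R1 → (0, 1, -1/2)
  clear (0,1): R0 −= (4)R1 → (1, 0, 4)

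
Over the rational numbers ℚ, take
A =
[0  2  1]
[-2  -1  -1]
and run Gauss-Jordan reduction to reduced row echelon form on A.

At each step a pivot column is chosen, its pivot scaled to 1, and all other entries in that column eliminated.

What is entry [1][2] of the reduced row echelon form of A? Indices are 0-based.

step 1: exchange rows 0,1
step 1: normalize row 0 (÷-2) = (1, 1/2, 1/2)
step 2: normalize row 1 (÷2) = (0, 1, 1/2)
  row 0: subtract 1/2×row1 = (1, 0, 1/4)

M[1][2] = 1/2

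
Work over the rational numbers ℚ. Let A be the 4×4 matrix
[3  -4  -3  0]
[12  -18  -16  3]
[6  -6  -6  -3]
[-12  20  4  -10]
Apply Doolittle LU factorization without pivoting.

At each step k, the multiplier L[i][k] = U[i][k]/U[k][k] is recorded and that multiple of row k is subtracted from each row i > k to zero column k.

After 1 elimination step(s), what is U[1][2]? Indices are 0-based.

U[1][2] = -4

Step 1: pivot at (0,0) is 3.
  row1 ← row1 − (4)·row0  ⇒  L[1][0]=4, U row1=(0, -2, -4, 3)
  row2 ← row2 − (2)·row0  ⇒  L[2][0]=2, U row2=(0, 2, 0, -3)
  row3 ← row3 − (-4)·row0  ⇒  L[3][0]=-4, U row3=(0, 4, -8, -10)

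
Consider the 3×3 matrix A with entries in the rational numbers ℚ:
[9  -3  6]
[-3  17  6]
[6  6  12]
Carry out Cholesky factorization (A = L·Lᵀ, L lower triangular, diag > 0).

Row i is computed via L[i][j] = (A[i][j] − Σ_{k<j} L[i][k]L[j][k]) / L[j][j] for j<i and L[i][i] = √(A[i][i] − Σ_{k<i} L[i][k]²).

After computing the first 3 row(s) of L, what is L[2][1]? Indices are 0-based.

Step 1: L[0][0] = √(9) = 3.
  L[1][0] = (-3) / L[0][0] = -1.
Step 2: L[1][1] = √(16) = 4.
  L[2][0] = (6) / L[0][0] = 2.
  L[2][1] = (8) / L[1][1] = 2.
Step 3: L[2][2] = √(4) = 2.

L[2][1] = 2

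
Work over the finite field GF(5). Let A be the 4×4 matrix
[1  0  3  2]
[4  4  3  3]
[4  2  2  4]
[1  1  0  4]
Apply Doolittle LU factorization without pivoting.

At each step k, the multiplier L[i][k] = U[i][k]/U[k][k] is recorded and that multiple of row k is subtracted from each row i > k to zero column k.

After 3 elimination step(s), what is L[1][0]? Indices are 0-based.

L[1][0] = 4

[col 0] pivot 1
  R1 -= 4*R0 → (0, 4, 1, 0)  (L[1][0] := 4)
  R2 -= 4*R0 → (0, 2, 0, 1)  (L[2][0] := 4)
  R3 -= 1*R0 → (0, 1, 2, 2)  (L[3][0] := 1)
[col 1] pivot 4
  R2 -= 3*R1 → (0, 0, 2, 1)  (L[2][1] := 3)
  R3 -= 4*R1 → (0, 0, 3, 2)  (L[3][1] := 4)
[col 2] pivot 2
  R3 -= 4*R2 → (0, 0, 0, 3)  (L[3][2] := 4)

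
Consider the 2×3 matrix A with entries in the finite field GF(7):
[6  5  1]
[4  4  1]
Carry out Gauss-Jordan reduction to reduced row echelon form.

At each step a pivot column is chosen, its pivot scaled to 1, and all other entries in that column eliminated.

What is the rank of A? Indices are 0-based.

rank = 2

pivot(0,0)=6: scale R0 → (1, 2, 6)
  clear (1,0): R1 −= (4)R0 → (0, 3, 5)
pivot(1,1)=3: scale R1 → (0, 1, 4)
  clear (0,1): R0 −= (2)R1 → (1, 0, 5)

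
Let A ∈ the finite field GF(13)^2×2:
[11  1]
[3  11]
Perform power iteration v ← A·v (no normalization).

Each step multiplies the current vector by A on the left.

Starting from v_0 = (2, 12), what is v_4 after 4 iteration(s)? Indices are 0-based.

v_4 = (3, 9)

v_0 = (2, 12).
v_1 = A·v_0 = (8, 8).
v_2 = A·v_1 = (5, 8).
v_3 = A·v_2 = (11, 12).
v_4 = A·v_3 = (3, 9).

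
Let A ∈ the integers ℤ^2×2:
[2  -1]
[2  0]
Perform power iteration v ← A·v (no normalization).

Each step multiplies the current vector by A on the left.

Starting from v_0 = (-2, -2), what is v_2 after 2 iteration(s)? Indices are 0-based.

v_0 = (-2, -2).
v_1 = A·v_0 = (-2, -4).
v_2 = A·v_1 = (0, -4).

v_2 = (0, -4)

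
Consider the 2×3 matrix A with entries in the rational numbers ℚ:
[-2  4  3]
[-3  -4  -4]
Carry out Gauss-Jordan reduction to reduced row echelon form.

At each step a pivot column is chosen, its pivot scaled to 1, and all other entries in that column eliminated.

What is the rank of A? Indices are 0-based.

step 1: normalize row 0 (÷-2) = (1, -2, -3/2)
  row 1: subtract -3×row0 = (0, -10, -17/2)
step 2: normalize row 1 (÷-10) = (0, 1, 17/20)
  row 0: subtract -2×row1 = (1, 0, 1/5)

rank = 2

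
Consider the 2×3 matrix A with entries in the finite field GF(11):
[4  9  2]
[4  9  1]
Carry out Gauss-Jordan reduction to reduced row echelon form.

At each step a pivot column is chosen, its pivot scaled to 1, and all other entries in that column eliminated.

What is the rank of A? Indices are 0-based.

pivot(0,0)=4: scale R0 → (1, 5, 6)
  clear (1,0): R1 −= (4)R0 → (0, 0, 10)
col 1: no nonzero at/below row 1; advance.
pivot(1,2)=10: scale R1 → (0, 0, 1)
  clear (0,2): R0 −= (6)R1 → (1, 5, 0)

rank = 2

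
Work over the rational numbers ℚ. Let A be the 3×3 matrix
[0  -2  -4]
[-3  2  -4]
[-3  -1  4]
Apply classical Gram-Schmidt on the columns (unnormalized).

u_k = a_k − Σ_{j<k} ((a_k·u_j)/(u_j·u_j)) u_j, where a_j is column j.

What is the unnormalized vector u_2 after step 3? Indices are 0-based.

u_2 = (-84/17, -56/17, 56/17)

Step 1: u_0 = a_0 = (0, -3, -3).
Step 2: u_1 = a_1 − (-1/6)·u_0 = (-2, 3/2, -3/2).
Step 3: u_2 = a_2 − (0)·u_0 − (-8/17)·u_1 = (-84/17, -56/17, 56/17).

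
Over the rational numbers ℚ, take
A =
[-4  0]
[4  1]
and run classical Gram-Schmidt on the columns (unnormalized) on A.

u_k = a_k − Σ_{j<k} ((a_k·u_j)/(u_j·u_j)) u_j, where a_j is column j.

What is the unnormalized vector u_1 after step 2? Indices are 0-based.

Step 1: u_0 = a_0 = (-4, 4).
Step 2: u_1 = a_1 − (1/8)·u_0 = (1/2, 1/2).

u_1 = (1/2, 1/2)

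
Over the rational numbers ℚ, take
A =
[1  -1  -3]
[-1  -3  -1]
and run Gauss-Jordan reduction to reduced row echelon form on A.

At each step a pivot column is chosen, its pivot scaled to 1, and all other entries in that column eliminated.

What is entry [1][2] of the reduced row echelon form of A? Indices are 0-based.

pivot(0,0)=1: scale R0 → (1, -1, -3)
  clear (1,0): R1 −= (-1)R0 → (0, -4, -4)
pivot(1,1)=-4: scale R1 → (0, 1, 1)
  clear (0,1): R0 −= (-1)R1 → (1, 0, -2)

M[1][2] = 1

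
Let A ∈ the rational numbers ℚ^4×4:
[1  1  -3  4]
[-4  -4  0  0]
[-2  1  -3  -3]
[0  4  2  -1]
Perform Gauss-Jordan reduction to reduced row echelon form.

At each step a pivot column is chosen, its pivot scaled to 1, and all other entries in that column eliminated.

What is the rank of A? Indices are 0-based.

step 1: normalize row 0 (÷1) = (1, 1, -3, 4)
  row 1: subtract -4×row0 = (0, 0, -12, 16)
  row 2: subtract -2×row0 = (0, 3, -9, 5)
step 2: exchange rows 1,2
step 2: normalize row 1 (÷3) = (0, 1, -3, 5/3)
  row 0: subtract 1×row1 = (1, 0, 0, 7/3)
  row 3: subtract 4×row1 = (0, 0, 14, -23/3)
step 3: normalize row 2 (÷-12) = (0, 0, 1, -4/3)
  row 1: subtract -3×row2 = (0, 1, 0, -7/3)
  row 3: subtract 14×row2 = (0, 0, 0, 11)
step 4: normalize row 3 (÷11) = (0, 0, 0, 1)
  row 0: subtract 7/3×row3 = (1, 0, 0, 0)
  row 1: subtract -7/3×row3 = (0, 1, 0, 0)
  row 2: subtract -4/3×row3 = (0, 0, 1, 0)

rank = 4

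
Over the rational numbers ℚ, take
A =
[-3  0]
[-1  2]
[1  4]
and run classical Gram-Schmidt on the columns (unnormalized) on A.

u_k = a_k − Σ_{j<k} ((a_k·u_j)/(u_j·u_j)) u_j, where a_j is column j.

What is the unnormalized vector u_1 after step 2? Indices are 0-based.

u_1 = (6/11, 24/11, 42/11)

Step 1: u_0 = a_0 = (-3, -1, 1).
Step 2: u_1 = a_1 − (2/11)·u_0 = (6/11, 24/11, 42/11).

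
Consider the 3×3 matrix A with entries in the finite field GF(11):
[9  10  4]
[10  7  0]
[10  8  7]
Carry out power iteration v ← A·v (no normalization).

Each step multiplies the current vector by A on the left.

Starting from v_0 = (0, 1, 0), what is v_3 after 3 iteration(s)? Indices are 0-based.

v_3 = (7, 4, 9)

v_0 = (0, 1, 0).
v_1 = A·v_0 = (10, 7, 8).
v_2 = A·v_1 = (5, 6, 3).
v_3 = A·v_2 = (7, 4, 9).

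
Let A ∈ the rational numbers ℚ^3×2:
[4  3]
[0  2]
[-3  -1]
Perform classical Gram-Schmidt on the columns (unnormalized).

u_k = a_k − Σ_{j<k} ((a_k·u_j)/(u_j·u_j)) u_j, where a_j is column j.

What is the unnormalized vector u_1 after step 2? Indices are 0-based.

Step 1: u_0 = a_0 = (4, 0, -3).
Step 2: u_1 = a_1 − (3/5)·u_0 = (3/5, 2, 4/5).

u_1 = (3/5, 2, 4/5)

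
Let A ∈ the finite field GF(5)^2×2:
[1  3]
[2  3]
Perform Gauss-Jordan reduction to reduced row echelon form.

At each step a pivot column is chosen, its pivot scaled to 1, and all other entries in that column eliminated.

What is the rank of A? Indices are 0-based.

step 1: normalize row 0 (÷1) = (1, 3)
  row 1: subtract 2×row0 = (0, 2)
step 2: normalize row 1 (÷2) = (0, 1)
  row 0: subtract 3×row1 = (1, 0)

rank = 2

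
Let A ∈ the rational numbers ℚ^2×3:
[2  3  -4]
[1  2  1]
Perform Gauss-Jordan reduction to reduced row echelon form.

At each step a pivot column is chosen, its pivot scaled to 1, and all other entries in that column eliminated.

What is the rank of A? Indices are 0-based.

pivot(0,0)=2: scale R0 → (1, 3/2, -2)
  clear (1,0): R1 −= (1)R0 → (0, 1/2, 3)
pivot(1,1)=1/2: scale R1 → (0, 1, 6)
  clear (0,1): R0 −= (3/2)R1 → (1, 0, -11)

rank = 2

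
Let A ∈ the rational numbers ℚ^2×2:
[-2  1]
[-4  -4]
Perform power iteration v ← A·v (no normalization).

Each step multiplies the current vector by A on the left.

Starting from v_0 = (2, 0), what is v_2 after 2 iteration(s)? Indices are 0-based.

v_2 = (0, 48)

v_0 = (2, 0).
v_1 = A·v_0 = (-4, -8).
v_2 = A·v_1 = (0, 48).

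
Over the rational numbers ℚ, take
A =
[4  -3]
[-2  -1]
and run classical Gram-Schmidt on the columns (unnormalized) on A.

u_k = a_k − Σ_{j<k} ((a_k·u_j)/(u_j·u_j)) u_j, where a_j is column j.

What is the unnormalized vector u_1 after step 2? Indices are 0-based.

Step 1: u_0 = a_0 = (4, -2).
Step 2: u_1 = a_1 − (-1/2)·u_0 = (-1, -2).

u_1 = (-1, -2)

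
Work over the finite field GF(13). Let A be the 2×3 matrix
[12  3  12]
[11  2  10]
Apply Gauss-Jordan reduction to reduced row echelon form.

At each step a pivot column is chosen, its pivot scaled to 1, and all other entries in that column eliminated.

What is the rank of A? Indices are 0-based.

step 1: normalize row 0 (÷12) = (1, 10, 1)
  row 1: subtract 11×row0 = (0, 9, 12)
step 2: normalize row 1 (÷9) = (0, 1, 10)
  row 0: subtract 10×row1 = (1, 0, 5)

rank = 2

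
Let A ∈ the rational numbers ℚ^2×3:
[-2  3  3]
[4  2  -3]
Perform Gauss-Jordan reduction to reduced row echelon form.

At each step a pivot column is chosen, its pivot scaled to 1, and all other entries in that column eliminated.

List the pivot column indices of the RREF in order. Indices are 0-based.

pivot columns: 0, 1

step 1: normalize row 0 (÷-2) = (1, -3/2, -3/2)
  row 1: subtract 4×row0 = (0, 8, 3)
step 2: normalize row 1 (÷8) = (0, 1, 3/8)
  row 0: subtract -3/2×row1 = (1, 0, -15/16)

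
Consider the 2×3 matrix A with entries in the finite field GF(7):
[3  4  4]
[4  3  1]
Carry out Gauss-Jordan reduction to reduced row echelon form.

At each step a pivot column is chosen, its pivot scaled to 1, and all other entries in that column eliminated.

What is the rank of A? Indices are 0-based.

pivot(0,0)=3: scale R0 → (1, 6, 6)
  clear (1,0): R1 −= (4)R0 → (0, 0, 5)
col 1: no nonzero at/below row 1; advance.
pivot(1,2)=5: scale R1 → (0, 0, 1)
  clear (0,2): R0 −= (6)R1 → (1, 6, 0)

rank = 2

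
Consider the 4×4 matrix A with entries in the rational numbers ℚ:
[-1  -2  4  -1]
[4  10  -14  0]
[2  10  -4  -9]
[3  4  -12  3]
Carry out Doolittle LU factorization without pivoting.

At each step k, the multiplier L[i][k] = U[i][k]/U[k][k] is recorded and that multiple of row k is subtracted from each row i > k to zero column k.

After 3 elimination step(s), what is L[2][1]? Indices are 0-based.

[col 0] pivot -1
  R1 -= -4*R0 → (0, 2, 2, -4)  (L[1][0] := -4)
  R2 -= -2*R0 → (0, 6, 4, -11)  (L[2][0] := -2)
  R3 -= -3*R0 → (0, -2, 0, 0)  (L[3][0] := -3)
[col 1] pivot 2
  R2 -= 3*R1 → (0, 0, -2, 1)  (L[2][1] := 3)
  R3 -= -1*R1 → (0, 0, 2, -4)  (L[3][1] := -1)
[col 2] pivot -2
  R3 -= -1*R2 → (0, 0, 0, -3)  (L[3][2] := -1)

L[2][1] = 3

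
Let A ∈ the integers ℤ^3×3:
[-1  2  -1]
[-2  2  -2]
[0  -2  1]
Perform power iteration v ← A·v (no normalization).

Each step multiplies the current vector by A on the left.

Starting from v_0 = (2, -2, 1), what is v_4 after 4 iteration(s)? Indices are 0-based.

v_4 = (-110, -128, 149)

v_0 = (2, -2, 1).
v_1 = A·v_0 = (-7, -10, 5).
v_2 = A·v_1 = (-18, -16, 25).
v_3 = A·v_2 = (-39, -46, 57).
v_4 = A·v_3 = (-110, -128, 149).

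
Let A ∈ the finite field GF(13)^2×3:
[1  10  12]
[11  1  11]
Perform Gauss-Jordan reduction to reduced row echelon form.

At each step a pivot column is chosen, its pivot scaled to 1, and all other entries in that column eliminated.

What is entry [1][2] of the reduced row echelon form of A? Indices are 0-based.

M[1][2] = 6

step 1: normalize row 0 (÷1) = (1, 10, 12)
  row 1: subtract 11×row0 = (0, 8, 9)
step 2: normalize row 1 (÷8) = (0, 1, 6)
  row 0: subtract 10×row1 = (1, 0, 4)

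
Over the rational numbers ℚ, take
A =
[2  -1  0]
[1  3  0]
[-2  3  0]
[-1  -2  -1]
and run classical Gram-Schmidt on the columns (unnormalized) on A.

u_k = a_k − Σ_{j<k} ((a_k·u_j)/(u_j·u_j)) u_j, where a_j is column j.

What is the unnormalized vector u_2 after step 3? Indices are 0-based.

Step 1: u_0 = a_0 = (2, 1, -2, -1).
Step 2: u_1 = a_1 − (-3/10)·u_0 = (-2/5, 33/10, 12/5, -23/10).
Step 3: u_2 = a_2 − (1/10)·u_0 − (23/221)·u_1 = (-35/221, -98/221, -11/221, -146/221).

u_2 = (-35/221, -98/221, -11/221, -146/221)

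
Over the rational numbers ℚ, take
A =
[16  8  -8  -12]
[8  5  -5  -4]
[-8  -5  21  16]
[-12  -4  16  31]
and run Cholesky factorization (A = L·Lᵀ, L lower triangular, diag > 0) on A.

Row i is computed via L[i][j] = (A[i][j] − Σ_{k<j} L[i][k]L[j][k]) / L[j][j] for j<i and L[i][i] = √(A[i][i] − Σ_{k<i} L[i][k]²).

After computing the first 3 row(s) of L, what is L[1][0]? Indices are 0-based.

Step 1: L[0][0] = √(16) = 4.
  L[1][0] = (8) / L[0][0] = 2.
Step 2: L[1][1] = √(1) = 1.
  L[2][0] = (-8) / L[0][0] = -2.
  L[2][1] = (-1) / L[1][1] = -1.
Step 3: L[2][2] = √(16) = 4.

L[1][0] = 2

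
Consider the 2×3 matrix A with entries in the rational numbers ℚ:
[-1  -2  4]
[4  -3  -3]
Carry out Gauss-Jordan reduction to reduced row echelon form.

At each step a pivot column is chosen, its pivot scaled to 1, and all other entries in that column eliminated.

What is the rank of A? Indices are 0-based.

rank = 2

pivot(0,0)=-1: scale R0 → (1, 2, -4)
  clear (1,0): R1 −= (4)R0 → (0, -11, 13)
pivot(1,1)=-11: scale R1 → (0, 1, -13/11)
  clear (0,1): R0 −= (2)R1 → (1, 0, -18/11)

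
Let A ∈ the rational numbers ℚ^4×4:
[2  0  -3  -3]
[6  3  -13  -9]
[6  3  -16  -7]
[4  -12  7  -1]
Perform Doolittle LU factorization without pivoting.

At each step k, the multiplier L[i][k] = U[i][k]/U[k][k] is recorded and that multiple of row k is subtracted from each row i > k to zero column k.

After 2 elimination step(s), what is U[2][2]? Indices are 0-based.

U[2][2] = -3

k=0: U[0][0]=2
  eliminate (1,0): mult=3, new row 1: (0, 3, -4, 0); set L[1][0]=3
  eliminate (2,0): mult=3, new row 2: (0, 3, -7, 2); set L[2][0]=3
  eliminate (3,0): mult=2, new row 3: (0, -12, 13, 5); set L[3][0]=2
k=1: U[1][1]=3
  eliminate (2,1): mult=1, new row 2: (0, 0, -3, 2); set L[2][1]=1
  eliminate (3,1): mult=-4, new row 3: (0, 0, -3, 5); set L[3][1]=-4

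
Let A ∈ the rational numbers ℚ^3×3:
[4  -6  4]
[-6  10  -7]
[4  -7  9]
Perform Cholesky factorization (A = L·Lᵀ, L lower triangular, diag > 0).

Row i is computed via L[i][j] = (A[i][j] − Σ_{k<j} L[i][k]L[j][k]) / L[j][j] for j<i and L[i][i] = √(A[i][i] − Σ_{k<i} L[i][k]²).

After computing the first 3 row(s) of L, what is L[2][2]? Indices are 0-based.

L[2][2] = 2

Step 1: L[0][0] = √(4) = 2.
  L[1][0] = (-6) / L[0][0] = -3.
Step 2: L[1][1] = √(1) = 1.
  L[2][0] = (4) / L[0][0] = 2.
  L[2][1] = (-1) / L[1][1] = -1.
Step 3: L[2][2] = √(4) = 2.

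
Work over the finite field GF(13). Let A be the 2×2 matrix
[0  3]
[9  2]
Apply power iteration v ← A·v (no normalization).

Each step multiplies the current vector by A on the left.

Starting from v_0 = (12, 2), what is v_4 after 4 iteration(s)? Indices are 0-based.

v_0 = (12, 2).
v_1 = A·v_0 = (6, 8).
v_2 = A·v_1 = (11, 5).
v_3 = A·v_2 = (2, 5).
v_4 = A·v_3 = (2, 2).

v_4 = (2, 2)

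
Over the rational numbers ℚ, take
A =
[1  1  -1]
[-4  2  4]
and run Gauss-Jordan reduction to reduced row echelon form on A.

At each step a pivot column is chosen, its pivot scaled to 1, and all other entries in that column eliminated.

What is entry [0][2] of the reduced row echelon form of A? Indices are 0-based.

M[0][2] = -1

pivot(0,0)=1: scale R0 → (1, 1, -1)
  clear (1,0): R1 −= (-4)R0 → (0, 6, 0)
pivot(1,1)=6: scale R1 → (0, 1, 0)
  clear (0,1): R0 −= (1)R1 → (1, 0, -1)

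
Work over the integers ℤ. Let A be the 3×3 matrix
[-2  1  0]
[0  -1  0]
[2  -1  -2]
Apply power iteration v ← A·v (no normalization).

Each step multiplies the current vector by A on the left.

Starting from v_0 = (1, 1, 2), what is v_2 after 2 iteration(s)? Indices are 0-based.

v_0 = (1, 1, 2).
v_1 = A·v_0 = (-1, -1, -3).
v_2 = A·v_1 = (1, 1, 5).

v_2 = (1, 1, 5)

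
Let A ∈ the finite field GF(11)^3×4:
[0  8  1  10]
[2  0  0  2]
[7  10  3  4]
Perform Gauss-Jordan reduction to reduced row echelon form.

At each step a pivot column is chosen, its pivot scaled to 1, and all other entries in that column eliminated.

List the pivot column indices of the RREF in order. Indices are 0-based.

pivot(0,0): swap R0↔R1
pivot(0,0)=2: scale R0 → (1, 0, 0, 1)
  clear (2,0): R2 −= (7)R0 → (0, 10, 3, 8)
pivot(1,1)=8: scale R1 → (0, 1, 7, 4)
  clear (2,1): R2 −= (10)R1 → (0, 0, 10, 1)
pivot(2,2)=10: scale R2 → (0, 0, 1, 10)
  clear (1,2): R1 −= (7)R2 → (0, 1, 0, 0)

pivot columns: 0, 1, 2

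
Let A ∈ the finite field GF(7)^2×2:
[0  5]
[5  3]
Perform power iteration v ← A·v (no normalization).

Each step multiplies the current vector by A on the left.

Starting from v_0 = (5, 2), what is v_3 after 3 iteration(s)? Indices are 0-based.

v_0 = (5, 2).
v_1 = A·v_0 = (3, 3).
v_2 = A·v_1 = (1, 3).
v_3 = A·v_2 = (1, 0).

v_3 = (1, 0)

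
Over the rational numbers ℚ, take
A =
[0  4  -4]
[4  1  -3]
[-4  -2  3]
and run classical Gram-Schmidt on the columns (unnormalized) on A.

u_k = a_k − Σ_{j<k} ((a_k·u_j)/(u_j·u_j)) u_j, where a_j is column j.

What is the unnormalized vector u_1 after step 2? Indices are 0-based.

Step 1: u_0 = a_0 = (0, 4, -4).
Step 2: u_1 = a_1 − (3/8)·u_0 = (4, -1/2, -1/2).

u_1 = (4, -1/2, -1/2)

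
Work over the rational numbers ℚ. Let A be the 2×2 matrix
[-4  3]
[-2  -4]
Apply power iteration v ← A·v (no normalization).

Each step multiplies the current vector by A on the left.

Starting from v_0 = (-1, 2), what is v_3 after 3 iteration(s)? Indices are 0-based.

v_3 = (244, 100)

v_0 = (-1, 2).
v_1 = A·v_0 = (10, -6).
v_2 = A·v_1 = (-58, 4).
v_3 = A·v_2 = (244, 100).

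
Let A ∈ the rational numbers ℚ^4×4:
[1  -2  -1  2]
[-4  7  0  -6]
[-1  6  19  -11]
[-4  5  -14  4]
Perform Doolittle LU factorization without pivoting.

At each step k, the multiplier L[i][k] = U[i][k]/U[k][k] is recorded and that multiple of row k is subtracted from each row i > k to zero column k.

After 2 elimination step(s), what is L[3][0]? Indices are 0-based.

L[3][0] = -4

k=0: U[0][0]=1
  eliminate (1,0): mult=-4, new row 1: (0, -1, -4, 2); set L[1][0]=-4
  eliminate (2,0): mult=-1, new row 2: (0, 4, 18, -9); set L[2][0]=-1
  eliminate (3,0): mult=-4, new row 3: (0, -3, -18, 12); set L[3][0]=-4
k=1: U[1][1]=-1
  eliminate (2,1): mult=-4, new row 2: (0, 0, 2, -1); set L[2][1]=-4
  eliminate (3,1): mult=3, new row 3: (0, 0, -6, 6); set L[3][1]=3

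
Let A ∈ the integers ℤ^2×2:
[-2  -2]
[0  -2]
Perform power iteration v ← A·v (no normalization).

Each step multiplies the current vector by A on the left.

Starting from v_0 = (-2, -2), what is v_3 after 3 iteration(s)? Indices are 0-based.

v_3 = (64, 16)

v_0 = (-2, -2).
v_1 = A·v_0 = (8, 4).
v_2 = A·v_1 = (-24, -8).
v_3 = A·v_2 = (64, 16).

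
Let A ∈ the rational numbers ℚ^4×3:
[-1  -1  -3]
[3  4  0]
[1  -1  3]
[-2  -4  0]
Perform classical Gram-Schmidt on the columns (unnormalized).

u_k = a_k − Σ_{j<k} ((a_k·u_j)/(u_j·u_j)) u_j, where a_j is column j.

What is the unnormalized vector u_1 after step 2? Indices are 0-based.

u_1 = (1/3, 0, -7/3, -4/3)

Step 1: u_0 = a_0 = (-1, 3, 1, -2).
Step 2: u_1 = a_1 − (4/3)·u_0 = (1/3, 0, -7/3, -4/3).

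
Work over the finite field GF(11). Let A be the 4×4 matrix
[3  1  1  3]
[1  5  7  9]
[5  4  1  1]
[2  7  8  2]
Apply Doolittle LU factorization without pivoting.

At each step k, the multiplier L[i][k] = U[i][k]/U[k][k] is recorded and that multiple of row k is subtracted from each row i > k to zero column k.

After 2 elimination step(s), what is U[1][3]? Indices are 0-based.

Step 1: pivot at (0,0) is 3.
  row1 ← row1 − (4)·row0  ⇒  L[1][0]=4, U row1=(0, 1, 3, 8)
  row2 ← row2 − (9)·row0  ⇒  L[2][0]=9, U row2=(0, 6, 3, 7)
  row3 ← row3 − (8)·row0  ⇒  L[3][0]=8, U row3=(0, 10, 0, 0)
Step 2: pivot at (1,1) is 1.
  row2 ← row2 − (6)·row1  ⇒  L[2][1]=6, U row2=(0, 0, 7, 3)
  row3 ← row3 − (10)·row1  ⇒  L[3][1]=10, U row3=(0, 0, 3, 8)

U[1][3] = 8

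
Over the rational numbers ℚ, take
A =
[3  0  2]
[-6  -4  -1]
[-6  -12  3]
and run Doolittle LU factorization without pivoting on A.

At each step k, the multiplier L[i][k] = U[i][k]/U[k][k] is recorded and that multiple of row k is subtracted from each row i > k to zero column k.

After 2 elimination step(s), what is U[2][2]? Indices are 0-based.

[col 0] pivot 3
  R1 -= -2*R0 → (0, -4, 3)  (L[1][0] := -2)
  R2 -= -2*R0 → (0, -12, 7)  (L[2][0] := -2)
[col 1] pivot -4
  R2 -= 3*R1 → (0, 0, -2)  (L[2][1] := 3)

U[2][2] = -2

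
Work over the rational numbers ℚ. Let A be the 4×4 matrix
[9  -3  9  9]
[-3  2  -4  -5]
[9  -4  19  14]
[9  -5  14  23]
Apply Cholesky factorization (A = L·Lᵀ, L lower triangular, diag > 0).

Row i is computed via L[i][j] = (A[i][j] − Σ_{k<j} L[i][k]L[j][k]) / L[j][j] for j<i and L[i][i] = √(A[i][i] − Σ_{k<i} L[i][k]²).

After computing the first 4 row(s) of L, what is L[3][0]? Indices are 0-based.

Step 1: L[0][0] = √(9) = 3.
  L[1][0] = (-3) / L[0][0] = -1.
Step 2: L[1][1] = √(1) = 1.
  L[2][0] = (9) / L[0][0] = 3.
  L[2][1] = (-1) / L[1][1] = -1.
Step 3: L[2][2] = √(9) = 3.
  L[3][0] = (9) / L[0][0] = 3.
  L[3][1] = (-2) / L[1][1] = -2.
  L[3][2] = (3) / L[2][2] = 1.
Step 4: L[3][3] = √(9) = 3.

L[3][0] = 3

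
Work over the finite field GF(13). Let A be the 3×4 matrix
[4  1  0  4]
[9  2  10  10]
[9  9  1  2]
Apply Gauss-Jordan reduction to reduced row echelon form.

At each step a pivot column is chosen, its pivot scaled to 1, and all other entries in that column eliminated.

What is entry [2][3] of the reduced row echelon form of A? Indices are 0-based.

step 1: normalize row 0 (÷4) = (1, 10, 0, 1)
  row 1: subtract 9×row0 = (0, 3, 10, 1)
  row 2: subtract 9×row0 = (0, 10, 1, 6)
step 2: normalize row 1 (÷3) = (0, 1, 12, 9)
  row 0: subtract 10×row1 = (1, 0, 10, 2)
  row 2: subtract 10×row1 = (0, 0, 11, 7)
step 3: normalize row 2 (÷11) = (0, 0, 1, 3)
  row 0: subtract 10×row2 = (1, 0, 0, 11)
  row 1: subtract 12×row2 = (0, 1, 0, 12)

M[2][3] = 3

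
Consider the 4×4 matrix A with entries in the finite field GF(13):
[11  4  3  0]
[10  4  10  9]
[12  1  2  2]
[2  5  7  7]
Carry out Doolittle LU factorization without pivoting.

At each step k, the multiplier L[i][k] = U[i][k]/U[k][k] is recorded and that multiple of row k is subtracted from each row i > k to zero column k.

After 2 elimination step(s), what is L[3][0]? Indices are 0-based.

k=0: U[0][0]=11
  eliminate (1,0): mult=8, new row 1: (0, 11, 12, 9); set L[1][0]=8
  eliminate (2,0): mult=7, new row 2: (0, 12, 7, 2); set L[2][0]=7
  eliminate (3,0): mult=12, new row 3: (0, 9, 10, 7); set L[3][0]=12
k=1: U[1][1]=11
  eliminate (2,1): mult=7, new row 2: (0, 0, 1, 4); set L[2][1]=7
  eliminate (3,1): mult=2, new row 3: (0, 0, 12, 2); set L[3][1]=2

L[3][0] = 12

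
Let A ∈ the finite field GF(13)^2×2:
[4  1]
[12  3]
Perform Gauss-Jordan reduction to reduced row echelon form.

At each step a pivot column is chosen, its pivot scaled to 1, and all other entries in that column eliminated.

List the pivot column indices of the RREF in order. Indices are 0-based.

pivot columns: 0

step 1: normalize row 0 (÷4) = (1, 10)
  row 1: subtract 12×row0 = (0, 0)
skip col 1 (zero from row 1)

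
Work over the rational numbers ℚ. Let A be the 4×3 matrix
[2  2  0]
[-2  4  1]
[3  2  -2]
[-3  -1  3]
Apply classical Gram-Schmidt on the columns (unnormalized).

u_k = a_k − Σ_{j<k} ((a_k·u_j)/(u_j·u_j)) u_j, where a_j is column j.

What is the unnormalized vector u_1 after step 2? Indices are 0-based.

u_1 = (21/13, 57/13, 37/26, -11/26)

Step 1: u_0 = a_0 = (2, -2, 3, -3).
Step 2: u_1 = a_1 − (5/26)·u_0 = (21/13, 57/13, 37/26, -11/26).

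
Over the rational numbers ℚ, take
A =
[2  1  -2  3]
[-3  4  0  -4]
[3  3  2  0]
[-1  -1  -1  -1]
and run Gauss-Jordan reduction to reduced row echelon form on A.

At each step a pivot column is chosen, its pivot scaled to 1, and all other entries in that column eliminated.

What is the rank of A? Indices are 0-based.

rank = 4

step 1: normalize row 0 (÷2) = (1, 1/2, -1, 3/2)
  row 1: subtract -3×row0 = (0, 11/2, -3, 1/2)
  row 2: subtract 3×row0 = (0, 3/2, 5, -9/2)
  row 3: subtract -1×row0 = (0, -1/2, -2, 1/2)
step 2: normalize row 1 (÷11/2) = (0, 1, -6/11, 1/11)
  row 0: subtract 1/2×row1 = (1, 0, -8/11, 16/11)
  row 2: subtract 3/2×row1 = (0, 0, 64/11, -51/11)
  row 3: subtract -1/2×row1 = (0, 0, -25/11, 6/11)
step 3: normalize row 2 (÷64/11) = (0, 0, 1, -51/64)
  row 0: subtract -8/11×row2 = (1, 0, 0, 7/8)
  row 1: subtract -6/11×row2 = (0, 1, 0, -11/32)
  row 3: subtract -25/11×row2 = (0, 0, 0, -81/64)
step 4: normalize row 3 (÷-81/64) = (0, 0, 0, 1)
  row 0: subtract 7/8×row3 = (1, 0, 0, 0)
  row 1: subtract -11/32×row3 = (0, 1, 0, 0)
  row 2: subtract -51/64×row3 = (0, 0, 1, 0)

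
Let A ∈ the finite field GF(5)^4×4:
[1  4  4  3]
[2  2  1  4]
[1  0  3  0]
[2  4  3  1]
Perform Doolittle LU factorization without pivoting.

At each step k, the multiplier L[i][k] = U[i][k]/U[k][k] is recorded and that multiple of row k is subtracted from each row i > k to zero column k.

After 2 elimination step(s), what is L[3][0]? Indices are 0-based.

L[3][0] = 2

[col 0] pivot 1
  R1 -= 2*R0 → (0, 4, 3, 3)  (L[1][0] := 2)
  R2 -= 1*R0 → (0, 1, 4, 2)  (L[2][0] := 1)
  R3 -= 2*R0 → (0, 1, 0, 0)  (L[3][0] := 2)
[col 1] pivot 4
  R2 -= 4*R1 → (0, 0, 2, 0)  (L[2][1] := 4)
  R3 -= 4*R1 → (0, 0, 3, 3)  (L[3][1] := 4)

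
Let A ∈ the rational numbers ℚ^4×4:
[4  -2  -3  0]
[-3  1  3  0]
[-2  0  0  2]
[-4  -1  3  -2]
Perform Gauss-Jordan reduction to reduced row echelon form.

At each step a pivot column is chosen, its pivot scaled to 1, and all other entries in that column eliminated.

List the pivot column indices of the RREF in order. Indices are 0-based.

step 1: normalize row 0 (÷4) = (1, -1/2, -3/4, 0)
  row 1: subtract -3×row0 = (0, -1/2, 3/4, 0)
  row 2: subtract -2×row0 = (0, -1, -3/2, 2)
  row 3: subtract -4×row0 = (0, -3, 0, -2)
step 2: normalize row 1 (÷-1/2) = (0, 1, -3/2, 0)
  row 0: subtract -1/2×row1 = (1, 0, -3/2, 0)
  row 2: subtract -1×row1 = (0, 0, -3, 2)
  row 3: subtract -3×row1 = (0, 0, -9/2, -2)
step 3: normalize row 2 (÷-3) = (0, 0, 1, -2/3)
  row 0: subtract -3/2×row2 = (1, 0, 0, -1)
  row 1: subtract -3/2×row2 = (0, 1, 0, -1)
  row 3: subtract -9/2×row2 = (0, 0, 0, -5)
step 4: normalize row 3 (÷-5) = (0, 0, 0, 1)
  row 0: subtract -1×row3 = (1, 0, 0, 0)
  row 1: subtract -1×row3 = (0, 1, 0, 0)
  row 2: subtract -2/3×row3 = (0, 0, 1, 0)

pivot columns: 0, 1, 2, 3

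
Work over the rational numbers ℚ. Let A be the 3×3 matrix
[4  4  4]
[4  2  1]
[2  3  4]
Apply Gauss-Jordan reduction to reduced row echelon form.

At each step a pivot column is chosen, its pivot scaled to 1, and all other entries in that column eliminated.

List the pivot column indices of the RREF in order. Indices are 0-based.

[1] R0 /= 4  ⇒  (1, 1, 1)
     R1 -= 4·R0  ⇒  (0, -2, -3)
     R2 -= 2·R0  ⇒  (0, 1, 2)
[2] R1 /= -2  ⇒  (0, 1, 3/2)
     R0 -= 1·R1  ⇒  (1, 0, -1/2)
     R2 -= 1·R1  ⇒  (0, 0, 1/2)
[3] R2 /= 1/2  ⇒  (0, 0, 1)
     R0 -= -1/2·R2  ⇒  (1, 0, 0)
     R1 -= 3/2·R2  ⇒  (0, 1, 0)

pivot columns: 0, 1, 2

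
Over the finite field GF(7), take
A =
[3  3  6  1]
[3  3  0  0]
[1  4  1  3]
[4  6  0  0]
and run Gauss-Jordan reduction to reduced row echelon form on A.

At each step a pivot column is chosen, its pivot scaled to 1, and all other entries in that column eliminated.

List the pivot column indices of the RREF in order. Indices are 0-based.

[1] R0 /= 3  ⇒  (1, 1, 2, 5)
     R1 -= 3·R0  ⇒  (0, 0, 1, 6)
     R2 -= 1·R0  ⇒  (0, 3, 6, 5)
     R3 -= 4·R0  ⇒  (0, 2, 6, 1)
[2] R1 <-> R2
[2] R1 /= 3  ⇒  (0, 1, 2, 4)
     R0 -= 1·R1  ⇒  (1, 0, 0, 1)
     R3 -= 2·R1  ⇒  (0, 0, 2, 0)
[3] R2 /= 1  ⇒  (0, 0, 1, 6)
     R1 -= 2·R2  ⇒  (0, 1, 0, 6)
     R3 -= 2·R2  ⇒  (0, 0, 0, 2)
[4] R3 /= 2  ⇒  (0, 0, 0, 1)
     R0 -= 1·R3  ⇒  (1, 0, 0, 0)
     R1 -= 6·R3  ⇒  (0, 1, 0, 0)
     R2 -= 6·R3  ⇒  (0, 0, 1, 0)

pivot columns: 0, 1, 2, 3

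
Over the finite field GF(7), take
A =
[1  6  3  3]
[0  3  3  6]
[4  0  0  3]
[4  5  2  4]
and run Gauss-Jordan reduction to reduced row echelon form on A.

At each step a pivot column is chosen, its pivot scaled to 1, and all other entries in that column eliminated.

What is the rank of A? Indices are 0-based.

rank = 4

pivot(0,0)=1: scale R0 → (1, 6, 3, 3)
  clear (2,0): R2 −= (4)R0 → (0, 4, 2, 5)
  clear (3,0): R3 −= (4)R0 → (0, 2, 4, 6)
pivot(1,1)=3: scale R1 → (0, 1, 1, 2)
  clear (0,1): R0 −= (6)R1 → (1, 0, 4, 5)
  clear (2,1): R2 −= (4)R1 → (0, 0, 5, 4)
  clear (3,1): R3 −= (2)R1 → (0, 0, 2, 2)
pivot(2,2)=5: scale R2 → (0, 0, 1, 5)
  clear (0,2): R0 −= (4)R2 → (1, 0, 0, 6)
  clear (1,2): R1 −= (1)R2 → (0, 1, 0, 4)
  clear (3,2): R3 −= (2)R2 → (0, 0, 0, 6)
pivot(3,3)=6: scale R3 → (0, 0, 0, 1)
  clear (0,3): R0 −= (6)R3 → (1, 0, 0, 0)
  clear (1,3): R1 −= (4)R3 → (0, 1, 0, 0)
  clear (2,3): R2 −= (5)R3 → (0, 0, 1, 0)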